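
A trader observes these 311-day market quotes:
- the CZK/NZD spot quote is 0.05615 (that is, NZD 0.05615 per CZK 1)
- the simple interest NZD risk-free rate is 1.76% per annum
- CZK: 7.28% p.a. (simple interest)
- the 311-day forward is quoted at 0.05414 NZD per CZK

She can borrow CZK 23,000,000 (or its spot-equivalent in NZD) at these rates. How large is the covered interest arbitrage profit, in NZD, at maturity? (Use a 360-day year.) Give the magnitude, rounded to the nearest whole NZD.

T = 311/360 years.
Keep in CZK, deliver into the forward: 23,000,000·1.062891111·0.05414 = NZD 1,323,533.27.
Swap to NZD now, deposit: 23,000,000·0.05615·1.015204444 = NZD 1,311,085.78.
The quoted forward overvalues CZK, so borrow NZD, buy CZK at spot, deposit the CZK at 7.28%, and sell the proceeds forward at 0.05414.
Profit = 1,323,533.27 − 1,311,085.78 = NZD 12,447.

NZD 12,447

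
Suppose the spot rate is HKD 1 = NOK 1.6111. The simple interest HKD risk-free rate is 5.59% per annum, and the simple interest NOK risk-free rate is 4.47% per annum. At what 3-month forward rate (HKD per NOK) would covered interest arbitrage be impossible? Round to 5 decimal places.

0.62241

T = 3/12 years.
NOK growth factor: 1 + 0.0447×3/12 = 1.011175.
Growth of 1 HKD over T: 1 + 0.0559×3/12 = 1.013975.
So F = 1.6111 × 1.011175 / 1.013975 = 1.606651 (NOK/HKD).
Invert for HKD per NOK: 1 / 1.606651 = 0.62241.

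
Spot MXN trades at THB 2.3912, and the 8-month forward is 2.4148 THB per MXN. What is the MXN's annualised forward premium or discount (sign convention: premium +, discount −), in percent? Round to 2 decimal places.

T = 8/12 years.
(F − S)/S = (2.4148 − 2.3912)/2.3912 = 0.0098695.
Per annum: 0.0098695 / (8/12) = 0.014804 = 1.48%.

+1.48%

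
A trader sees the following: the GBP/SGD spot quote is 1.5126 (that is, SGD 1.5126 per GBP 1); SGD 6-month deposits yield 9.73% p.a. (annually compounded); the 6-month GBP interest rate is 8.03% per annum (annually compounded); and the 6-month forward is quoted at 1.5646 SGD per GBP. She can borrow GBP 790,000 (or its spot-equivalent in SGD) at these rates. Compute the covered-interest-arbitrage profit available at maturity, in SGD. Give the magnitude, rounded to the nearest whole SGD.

SGD 32,963

T = 6/12 years.
Invest the GBP and cover forward: 790,000 × 1.039374812 × 1.5646 = SGD 1,284,702.61.
Convert at spot and invest in SGD: 790,000 × 1.5126 × 1.047520883 = SGD 1,251,739.27.
The quoted forward overvalues GBP, so borrow SGD, buy GBP at spot, deposit the GBP at 8.03%, and sell the proceeds forward at 1.5646.
The gap between the two covered legs is SGD 32,963.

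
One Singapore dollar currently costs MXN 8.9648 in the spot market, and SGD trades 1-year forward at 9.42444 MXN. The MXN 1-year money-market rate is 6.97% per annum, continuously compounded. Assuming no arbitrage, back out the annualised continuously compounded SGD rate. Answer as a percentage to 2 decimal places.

1.97%

T = 1 year.
F/S = 9.42444/8.9648 = 1.0512716 = (growth of MXN) / (growth of SGD).
The MXN side grows by e^(0.0697×1) = 1.0721865.
That pins the SGD growth at 1.0198949.
r = ln(1.0198949)/1 = 0.019700 → 1.97%.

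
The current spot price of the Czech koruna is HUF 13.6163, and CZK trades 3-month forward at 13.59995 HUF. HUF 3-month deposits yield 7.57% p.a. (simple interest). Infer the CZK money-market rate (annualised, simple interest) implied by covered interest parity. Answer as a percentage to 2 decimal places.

8.06%

T = 3/12 years.
F/S = 13.59995/13.6163 = 0.9987992 = (growth of HUF) / (growth of CZK).
HUF growth factor: 1 + 0.0757×3/12 = 1.018925.
Hence g_CZK = 1.020150.
(1.020150 − 1)/T = 0.080600, i.e. 8.06%.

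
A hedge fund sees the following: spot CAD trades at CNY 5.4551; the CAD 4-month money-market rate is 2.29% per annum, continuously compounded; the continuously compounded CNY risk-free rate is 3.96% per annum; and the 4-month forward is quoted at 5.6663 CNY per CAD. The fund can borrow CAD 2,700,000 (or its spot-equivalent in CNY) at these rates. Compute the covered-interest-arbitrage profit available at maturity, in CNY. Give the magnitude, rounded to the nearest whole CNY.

T = 4/12 years.
Keep in CAD, deliver into the forward: 2,700,000·1.0076625415·5.6663 = CNY 15,416,239.30.
Swap to CNY now, deposit: 2,700,000·5.4551·1.0132875046 = CNY 14,924,478.60.
The quoted forward overvalues CAD, so borrow CNY, buy CAD at spot, deposit the CAD at 2.29%, and sell the proceeds forward at 5.6663.
The gap between the two covered legs is CNY 491,761.

CNY 491,761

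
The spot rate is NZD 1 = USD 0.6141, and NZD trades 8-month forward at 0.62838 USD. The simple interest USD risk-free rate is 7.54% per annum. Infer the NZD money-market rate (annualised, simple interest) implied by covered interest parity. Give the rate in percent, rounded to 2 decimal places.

T = 8/12 years.
F/S = 0.62838/0.6141 = 1.0232535 = (growth of USD) / (growth of NZD).
The USD side grows by 1 + 0.0754×8/12 = 1.0502667.
That pins the NZD growth at 1.0263993.
(1.0263993 − 1)/T = 0.039599, i.e. 3.96%.

3.96%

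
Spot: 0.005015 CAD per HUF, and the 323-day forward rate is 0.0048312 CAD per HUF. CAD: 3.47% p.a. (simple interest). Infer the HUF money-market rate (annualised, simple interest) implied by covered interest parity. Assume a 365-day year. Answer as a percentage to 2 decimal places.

7.90%

T = 323/365 years.
F/S = 0.0048312/0.005015 = 0.9633500 = (growth of CAD) / (growth of HUF).
The CAD side grows by 1 + 0.0347×323/365 = 1.0307071.
Hence g_HUF = 1.0699197.
(1.0699197 − 1)/T = 0.079011, i.e. 7.90%.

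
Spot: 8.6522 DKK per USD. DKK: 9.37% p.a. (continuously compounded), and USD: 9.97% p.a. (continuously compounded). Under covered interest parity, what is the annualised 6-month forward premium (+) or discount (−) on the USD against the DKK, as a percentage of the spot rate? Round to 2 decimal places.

T = 6/12 years.
No-arbitrage forward: 8.6522 × 1.0479648 / 1.0511134 = 8.6262824 DKK/USD.
Annualised premium = (F − S)/S × (1/T) = (8.6262824 − 8.6522)/8.6522 ÷ (6/12) = -0.60%.

-0.60%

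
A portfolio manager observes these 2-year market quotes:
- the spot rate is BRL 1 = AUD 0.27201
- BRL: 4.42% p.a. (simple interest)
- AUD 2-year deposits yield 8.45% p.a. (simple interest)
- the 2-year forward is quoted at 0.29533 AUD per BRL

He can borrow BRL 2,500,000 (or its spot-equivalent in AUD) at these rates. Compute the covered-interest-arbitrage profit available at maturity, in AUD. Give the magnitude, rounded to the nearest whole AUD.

T = 2 years.
Invest the BRL and cover forward: 2,500,000 × 1.088400 × 0.29533 = AUD 803,592.93.
Convert at spot and invest in AUD: 2,500,000 × 0.27201 × 1.169000 = AUD 794,949.23.
The quoted forward overvalues BRL, so borrow AUD, buy BRL at spot, deposit the BRL at 4.42%, and sell the proceeds forward at 0.29533.
Profit = 803,592.93 − 794,949.23 = AUD 8,644.

AUD 8,644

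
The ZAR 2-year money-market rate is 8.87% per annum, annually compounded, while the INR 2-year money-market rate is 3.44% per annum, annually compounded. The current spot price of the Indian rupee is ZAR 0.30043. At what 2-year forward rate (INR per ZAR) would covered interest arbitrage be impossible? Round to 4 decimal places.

3.0048

T = 2 years.
Growth of 1 ZAR over T: (1 + 0.0887)^2 = 1.1852677.
Growth of 1 INR over T: (1 + 0.0344)^2 = 1.0699834.
Forward (ZAR per INR) = 0.30043 × 1.1852677 / 1.0699834 = 0.3327995.
Invert for INR per ZAR: 1 / 0.3327995 = 3.0048.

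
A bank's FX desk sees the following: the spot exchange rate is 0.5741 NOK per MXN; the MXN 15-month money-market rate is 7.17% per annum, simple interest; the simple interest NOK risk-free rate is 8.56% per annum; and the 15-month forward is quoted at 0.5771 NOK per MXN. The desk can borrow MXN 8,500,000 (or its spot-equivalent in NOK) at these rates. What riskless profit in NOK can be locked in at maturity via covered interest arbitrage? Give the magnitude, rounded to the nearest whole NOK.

T = 15/12 years.
Invest the MXN and cover forward: 8,500,000 × 1.089625 × 0.5771 = NOK 5,344,991.99.
Convert at spot and invest in NOK: 8,500,000 × 0.5741 × 1.107000 = NOK 5,401,993.95.
The quoted forward undervalues MXN, so borrow MXN, convert to NOK at spot, deposit the NOK at 8.56%, and buy MXN forward at 0.5771 to cover the loan.
The gap between the two covered legs is NOK 57,002.

NOK 57,002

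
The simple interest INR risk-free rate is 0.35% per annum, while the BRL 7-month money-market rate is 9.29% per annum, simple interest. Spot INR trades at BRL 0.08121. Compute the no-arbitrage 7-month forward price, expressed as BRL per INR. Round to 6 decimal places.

T = 7/12 years.
Growth of 1 BRL over T: 1 + 0.0929×7/12 = 1.0541917.
INR growth factor: 1 + 0.0035×7/12 = 1.0020417.
CIP: F = S · (grow BRL)/(grow INR) = 0.08121 × 1.0541917/1.0020417 = 0.08543647 BRL per INR.

0.085436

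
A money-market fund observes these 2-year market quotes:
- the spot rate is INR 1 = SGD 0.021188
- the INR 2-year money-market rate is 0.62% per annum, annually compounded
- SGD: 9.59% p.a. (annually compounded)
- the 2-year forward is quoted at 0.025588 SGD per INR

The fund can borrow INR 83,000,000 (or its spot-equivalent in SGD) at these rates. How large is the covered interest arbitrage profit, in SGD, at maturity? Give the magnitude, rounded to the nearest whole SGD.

T = 2 years.
Route A — deposit INR, sell forward: 83,000,000 × 1.01243844 × 0.025588 = SGD 2,150,220.81.
Route B — convert at spot, deposit SGD: 83,000,000 × 0.021188 × 1.20099681 = SGD 2,112,077.79.
The quoted forward overvalues INR, so borrow SGD, buy INR at spot, deposit the INR at 0.62%, and sell the proceeds forward at 0.025588.
Arbitrage profit = |2,150,220.81 − 2,112,077.79| = SGD 38,143.

SGD 38,143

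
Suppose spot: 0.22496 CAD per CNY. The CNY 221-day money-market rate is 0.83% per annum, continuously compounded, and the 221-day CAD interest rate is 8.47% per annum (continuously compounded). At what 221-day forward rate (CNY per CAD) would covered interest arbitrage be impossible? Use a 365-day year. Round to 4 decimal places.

T = 221/365 years.
Growth of 1 CAD over T: e^(0.0847×221/365) = 1.0526219.
CNY growth factor: e^(0.0083×221/365) = 1.0050381.
Forward (CAD per CNY) = 0.22496 × 1.0526219 / 1.0050381 = 0.2356108.
Quoted the other way: 1/0.2356108 = 4.2443 CNY per CAD.

4.2443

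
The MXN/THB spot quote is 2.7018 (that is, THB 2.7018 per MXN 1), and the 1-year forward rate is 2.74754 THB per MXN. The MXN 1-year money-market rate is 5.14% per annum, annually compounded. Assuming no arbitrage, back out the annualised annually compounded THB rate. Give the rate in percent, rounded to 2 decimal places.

T = 1 year.
By CIP, F/S equals the THB-to-MXN growth ratio: 2.74754/2.7018 = 1.0169295.
MXN growth factor: (1 + 0.0514)^1 = 1.051400.
So the THB growth factor = 1.0691997.
r = 1.0691997^(1/1) − 1 = 0.069200 → 6.92%.

6.92%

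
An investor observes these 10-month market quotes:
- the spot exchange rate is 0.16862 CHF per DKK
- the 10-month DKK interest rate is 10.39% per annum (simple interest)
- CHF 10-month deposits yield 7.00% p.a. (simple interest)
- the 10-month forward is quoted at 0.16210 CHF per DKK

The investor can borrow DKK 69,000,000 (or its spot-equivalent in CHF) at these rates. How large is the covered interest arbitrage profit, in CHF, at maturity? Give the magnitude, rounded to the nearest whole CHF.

T = 10/12 years.
Invest the DKK and cover forward: 69,000,000 × 1.0865833333 × 0.16210 = CHF 12,153,325.92.
Convert at spot and invest in CHF: 69,000,000 × 0.16862 × 1.0583333333 = CHF 12,313,475.50.
The quoted forward undervalues DKK, so borrow DKK, convert to CHF at spot, deposit the CHF at 7.00%, and buy DKK forward at 0.16210 to cover the loan.
Arbitrage profit = |12,153,325.92 − 12,313,475.50| = CHF 160,150.

CHF 160,150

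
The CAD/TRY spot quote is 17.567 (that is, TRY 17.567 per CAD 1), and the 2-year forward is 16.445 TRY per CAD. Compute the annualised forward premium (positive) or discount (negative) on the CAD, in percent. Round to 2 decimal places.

T = 2 years.
(F − S)/S = (16.445 − 17.567)/17.567 = -0.0638698.
×(1/T) gives -3.19% p.a.

-3.19%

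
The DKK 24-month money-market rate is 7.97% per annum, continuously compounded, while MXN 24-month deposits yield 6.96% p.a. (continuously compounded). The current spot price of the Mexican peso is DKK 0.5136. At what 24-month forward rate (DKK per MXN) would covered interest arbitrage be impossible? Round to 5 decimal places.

0.52408

T = 2 years.
Growth of 1 DKK over T: e^(0.0797×2) = 1.172807.
Growth of 1 MXN over T: e^(0.0696×2) = 1.1493539.
So F = 0.5136 × 1.172807 / 1.1493539 = 0.5240802 (DKK/MXN).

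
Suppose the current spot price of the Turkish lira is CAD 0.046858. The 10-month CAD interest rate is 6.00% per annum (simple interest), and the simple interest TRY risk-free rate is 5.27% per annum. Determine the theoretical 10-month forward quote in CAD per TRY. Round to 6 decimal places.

0.047131

T = 10/12 years.
CAD growth factor: 1 + 0.0600×10/12 = 1.050000.
TRY accumulates by 1 + 0.0527×10/12 = 1.0439167.
Forward (CAD per TRY) = 0.046858 × 1.050000 / 1.0439167 = 0.04713106.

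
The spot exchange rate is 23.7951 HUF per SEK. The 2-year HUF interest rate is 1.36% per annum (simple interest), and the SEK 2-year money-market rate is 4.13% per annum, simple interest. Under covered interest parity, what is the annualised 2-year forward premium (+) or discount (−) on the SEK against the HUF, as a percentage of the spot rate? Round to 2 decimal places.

-2.56%

T = 2 years.
F = S · g_HUF/g_SEK = 23.7951 × 1.027200/1.082600 = 22.5774309.
Annualised premium = (F − S)/S × (1/T) = (22.5774309 − 23.7951)/23.7951 ÷ 2 = -2.56%.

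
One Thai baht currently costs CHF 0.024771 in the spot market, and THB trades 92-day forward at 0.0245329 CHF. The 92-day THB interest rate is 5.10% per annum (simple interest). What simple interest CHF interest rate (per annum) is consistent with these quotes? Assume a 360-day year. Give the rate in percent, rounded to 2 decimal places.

T = 92/360 years.
By CIP, F/S equals the CHF-to-THB growth ratio: 0.0245329/0.024771 = 0.9903880.
The THB side grows by 1 + 0.0510×92/360 = 1.0130333.
So the CHF growth factor = 1.003296.
r = (1.003296 − 1)/(92/360) = 0.012897 → 1.29%.

1.29%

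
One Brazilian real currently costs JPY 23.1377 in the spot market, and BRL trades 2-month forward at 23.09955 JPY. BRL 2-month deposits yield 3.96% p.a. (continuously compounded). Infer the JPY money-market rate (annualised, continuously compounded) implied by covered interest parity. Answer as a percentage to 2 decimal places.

T = 2/12 years.
By CIP, F/S equals the JPY-to-BRL growth ratio: 23.09955/23.1377 = 0.9983512.
BRL growth factor: e^(0.0396×2/12) = 1.0066218.
Hence g_JPY = 1.0049621.
r = ln(1.0049621)/(2/12) = 0.029699 → 2.97%.

2.97%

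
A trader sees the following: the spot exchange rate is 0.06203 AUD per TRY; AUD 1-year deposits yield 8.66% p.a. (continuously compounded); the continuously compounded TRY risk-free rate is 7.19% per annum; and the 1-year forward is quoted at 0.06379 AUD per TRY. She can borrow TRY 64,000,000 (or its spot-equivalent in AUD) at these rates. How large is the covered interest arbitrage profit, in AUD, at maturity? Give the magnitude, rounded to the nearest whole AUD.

AUD 57,866

T = 1 year.
Keep in TRY, deliver into the forward: 64,000,000·1.074547884·0.06379 = AUD 4,386,906.21.
Swap to AUD now, deposit: 64,000,000·0.06203·1.090460408 = AUD 4,329,040.58.
The quoted forward overvalues TRY, so borrow AUD, buy TRY at spot, deposit the TRY at 7.19%, and sell the proceeds forward at 0.06379.
Profit = 4,386,906.21 − 4,329,040.58 = AUD 57,866.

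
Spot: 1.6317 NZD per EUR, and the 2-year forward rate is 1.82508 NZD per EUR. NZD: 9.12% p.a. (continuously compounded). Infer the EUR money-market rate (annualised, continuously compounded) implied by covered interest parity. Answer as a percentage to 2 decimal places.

T = 2 years.
F/S = 1.82508/1.6317 = 1.1185144 = (growth of NZD) / (growth of EUR).
NZD growth factor: e^(0.0912×2) = 1.2000941.
That pins the EUR growth at 1.0729358.
Take logs: ln 1.0729358 / 2 = 0.035199, so 3.52%.

3.52%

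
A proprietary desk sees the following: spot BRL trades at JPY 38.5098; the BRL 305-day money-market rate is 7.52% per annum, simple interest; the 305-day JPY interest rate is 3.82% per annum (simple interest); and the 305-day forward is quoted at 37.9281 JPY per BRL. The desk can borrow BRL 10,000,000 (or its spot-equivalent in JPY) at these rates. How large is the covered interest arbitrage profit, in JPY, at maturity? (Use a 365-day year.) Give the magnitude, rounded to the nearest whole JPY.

JPY 5,723,855

T = 305/365 years.
Invest the BRL and cover forward: 10,000,000 × 1.06283835616 × 37.9281 = JPY 403,114,394.56.
Convert at spot and invest in JPY: 10,000,000 × 38.5098 × 1.03192054795 = JPY 397,390,539.17.
The quoted forward overvalues BRL, so borrow JPY, buy BRL at spot, deposit the BRL at 7.52%, and sell the proceeds forward at 37.9281.
Arbitrage profit = |403,114,394.56 − 397,390,539.17| = JPY 5,723,855.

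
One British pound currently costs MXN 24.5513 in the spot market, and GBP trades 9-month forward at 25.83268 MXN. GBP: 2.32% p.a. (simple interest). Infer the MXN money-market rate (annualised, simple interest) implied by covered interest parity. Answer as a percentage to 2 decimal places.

9.40%

T = 9/12 years.
F/S = 25.83268/24.5513 = 1.0521919 = (growth of MXN) / (growth of GBP).
GBP growth factor: 1 + 0.0232×9/12 = 1.017400.
Hence g_MXN = 1.070500.
(1.070500 − 1)/T = 0.094000, i.e. 9.40%.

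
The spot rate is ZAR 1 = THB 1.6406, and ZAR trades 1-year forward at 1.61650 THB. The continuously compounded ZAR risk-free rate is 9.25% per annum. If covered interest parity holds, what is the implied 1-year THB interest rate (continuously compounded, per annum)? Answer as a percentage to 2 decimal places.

7.77%

T = 1 year.
By CIP, F/S equals the THB-to-ZAR growth ratio: 1.6165/1.6406 = 0.9853103.
ZAR growth factor: e^(0.0925×1) = 1.0969131.
That pins the THB growth at 1.0807998.
Take logs: ln 1.0807998 / 1 = 0.077701, so 7.77%.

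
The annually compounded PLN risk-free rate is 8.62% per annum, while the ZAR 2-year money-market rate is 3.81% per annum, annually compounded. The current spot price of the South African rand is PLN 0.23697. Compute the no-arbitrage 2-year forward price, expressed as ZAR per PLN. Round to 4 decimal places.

3.8545

T = 2 years.
Growth of 1 PLN over T: (1 + 0.0862)^2 = 1.1798304.
Growth of 1 ZAR over T: (1 + 0.0381)^2 = 1.0776516.
Forward (PLN per ZAR) = 0.23697 × 1.1798304 / 1.0776516 = 0.2594386.
Invert for ZAR per PLN: 1 / 0.2594386 = 3.8545.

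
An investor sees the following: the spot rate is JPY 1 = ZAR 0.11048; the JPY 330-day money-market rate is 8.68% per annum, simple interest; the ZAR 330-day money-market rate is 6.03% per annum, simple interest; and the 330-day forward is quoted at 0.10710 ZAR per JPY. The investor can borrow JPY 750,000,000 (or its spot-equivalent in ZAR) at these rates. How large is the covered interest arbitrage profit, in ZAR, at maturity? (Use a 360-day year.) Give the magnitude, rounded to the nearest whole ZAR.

T = 330/360 years.
Keep in JPY, deliver into the forward: 750,000,000·1.0795666667·0.10710 = ZAR 86,716,192.50.
Swap to ZAR now, deposit: 750,000,000·0.11048·1.055275 = ZAR 87,440,086.50.
The quoted forward undervalues JPY, so borrow JPY, convert to ZAR at spot, deposit the ZAR at 6.03%, and buy JPY forward at 0.10710 to cover the loan.
The gap between the two covered legs is ZAR 723,894.

ZAR 723,894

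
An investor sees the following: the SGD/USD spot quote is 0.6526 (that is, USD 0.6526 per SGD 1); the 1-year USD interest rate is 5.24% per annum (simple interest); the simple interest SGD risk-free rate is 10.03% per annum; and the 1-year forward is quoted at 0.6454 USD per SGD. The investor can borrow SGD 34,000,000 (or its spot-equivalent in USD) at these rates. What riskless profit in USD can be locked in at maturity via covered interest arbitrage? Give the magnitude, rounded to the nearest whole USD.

USD 793,471

T = 1 year.
Invest the SGD and cover forward: 34,000,000 × 1.100300 × 0.6454 = USD 24,144,543.08.
Convert at spot and invest in USD: 34,000,000 × 0.6526 × 1.052400 = USD 23,351,072.16.
The quoted forward overvalues SGD, so borrow USD, buy SGD at spot, deposit the SGD at 10.03%, and sell the proceeds forward at 0.6454.
Arbitrage profit = |24,144,543.08 − 23,351,072.16| = USD 793,471.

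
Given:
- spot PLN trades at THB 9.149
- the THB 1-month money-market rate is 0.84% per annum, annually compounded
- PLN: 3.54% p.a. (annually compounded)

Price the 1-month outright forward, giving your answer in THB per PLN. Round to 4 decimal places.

9.1289

T = 1/12 years.
THB growth factor: (1 + 0.0084)^(1/12) = 1.0006973.
PLN growth factor: (1 + 0.0354)^(1/12) = 1.0029032.
CIP: F = S · (grow THB)/(grow PLN) = 9.149 × 1.0006973/1.0029032 = 9.128877 THB per PLN.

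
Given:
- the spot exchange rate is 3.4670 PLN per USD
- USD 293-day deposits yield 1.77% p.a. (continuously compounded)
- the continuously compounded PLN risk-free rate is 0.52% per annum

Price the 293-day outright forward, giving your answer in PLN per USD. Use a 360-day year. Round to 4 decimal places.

T = 293/360 years.
Growth of 1 PLN over T: e^(0.0052×293/360) = 1.0042412.
Growth of 1 USD over T: e^(0.0177×293/360) = 1.0145101.
Forward (PLN per USD) = 3.467 × 1.0042412 / 1.0145101 = 3.431907.

3.4319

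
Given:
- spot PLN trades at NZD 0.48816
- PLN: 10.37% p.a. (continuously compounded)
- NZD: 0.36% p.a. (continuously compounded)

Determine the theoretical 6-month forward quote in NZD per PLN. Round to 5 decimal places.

T = 6/12 years.
NZD growth factor: e^(0.0036×6/12) = 1.0018016.
Growth of 1 PLN over T: e^(0.1037×6/12) = 1.0532177.
So F = 0.48816 × 1.0018016 / 1.0532177 = 0.4643290 (NZD/PLN).

0.46433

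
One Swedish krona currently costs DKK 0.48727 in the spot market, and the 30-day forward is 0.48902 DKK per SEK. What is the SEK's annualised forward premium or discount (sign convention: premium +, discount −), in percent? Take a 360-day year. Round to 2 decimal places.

+4.31%

T = 30/360 years.
(F − S)/S = (0.48902 − 0.48727)/0.48727 = 0.0035914.
×(1/T) gives 4.31% p.a.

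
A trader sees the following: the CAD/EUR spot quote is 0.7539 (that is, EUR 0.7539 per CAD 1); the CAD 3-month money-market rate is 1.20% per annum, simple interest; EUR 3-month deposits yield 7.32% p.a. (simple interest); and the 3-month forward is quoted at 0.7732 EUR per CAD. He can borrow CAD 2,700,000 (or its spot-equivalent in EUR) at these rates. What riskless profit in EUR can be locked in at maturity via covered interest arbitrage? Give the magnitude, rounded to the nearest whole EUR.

EUR 21,123

T = 3/12 years.
Keep in CAD, deliver into the forward: 2,700,000·1.003000·0.7732 = EUR 2,093,902.92.
Swap to EUR now, deposit: 2,700,000·0.7539·1.018300 = EUR 2,072,780.20.
The quoted forward overvalues CAD, so borrow EUR, buy CAD at spot, deposit the CAD at 1.20%, and sell the proceeds forward at 0.7732.
Profit = 2,093,902.92 − 2,072,780.20 = EUR 21,123.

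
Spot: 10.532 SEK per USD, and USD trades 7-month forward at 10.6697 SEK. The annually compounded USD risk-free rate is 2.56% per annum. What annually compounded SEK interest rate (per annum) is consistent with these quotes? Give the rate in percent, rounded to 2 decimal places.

4.87%

T = 7/12 years.
CIP gives F = S · g_SEK/g_USD, so g_SEK/g_USD = 10.6697/10.532 = 1.0130744.
The USD side grows by (1 + 0.0256)^(7/12) = 1.0148546.
Hence g_SEK = 1.0281232.
Annualise: 1.0281232^(12/7) − 1 = 0.048694 = 4.87%.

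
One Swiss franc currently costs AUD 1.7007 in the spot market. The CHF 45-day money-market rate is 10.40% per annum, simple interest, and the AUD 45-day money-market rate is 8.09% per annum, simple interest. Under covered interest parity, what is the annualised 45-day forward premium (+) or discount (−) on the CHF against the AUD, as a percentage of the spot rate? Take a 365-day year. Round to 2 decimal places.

-2.28%

T = 45/365 years.
No-arbitrage forward: 1.7007 × 1.009974 / 1.0128219 = 1.6959179 AUD/CHF.
Annualised premium = (F − S)/S × (1/T) = (1.6959179 − 1.7007)/1.7007 ÷ (45/365) = -2.28%.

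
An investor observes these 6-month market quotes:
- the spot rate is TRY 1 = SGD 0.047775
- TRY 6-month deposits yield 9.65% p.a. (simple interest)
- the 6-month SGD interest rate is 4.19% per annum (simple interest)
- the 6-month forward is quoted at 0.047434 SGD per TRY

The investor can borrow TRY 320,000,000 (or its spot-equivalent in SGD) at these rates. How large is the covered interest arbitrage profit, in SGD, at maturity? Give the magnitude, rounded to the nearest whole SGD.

SGD 302,977

T = 6/12 years.
Route A — deposit TRY, sell forward: 320,000,000 × 1.048250 × 0.047434 = SGD 15,911,260.96.
Route B — convert at spot, deposit SGD: 320,000,000 × 0.047775 × 1.020950 = SGD 15,608,283.60.
The quoted forward overvalues TRY, so borrow SGD, buy TRY at spot, deposit the TRY at 9.65%, and sell the proceeds forward at 0.047434.
Profit = 15,911,260.96 − 15,608,283.60 = SGD 302,977.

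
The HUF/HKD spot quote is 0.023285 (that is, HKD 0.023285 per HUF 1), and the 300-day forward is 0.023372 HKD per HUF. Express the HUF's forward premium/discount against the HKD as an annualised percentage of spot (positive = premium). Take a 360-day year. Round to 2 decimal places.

T = 300/360 years.
(F − S)/S = (0.023372 − 0.023285)/0.023285 = 0.0037363.
×(1/T) gives 0.45% p.a.

+0.45%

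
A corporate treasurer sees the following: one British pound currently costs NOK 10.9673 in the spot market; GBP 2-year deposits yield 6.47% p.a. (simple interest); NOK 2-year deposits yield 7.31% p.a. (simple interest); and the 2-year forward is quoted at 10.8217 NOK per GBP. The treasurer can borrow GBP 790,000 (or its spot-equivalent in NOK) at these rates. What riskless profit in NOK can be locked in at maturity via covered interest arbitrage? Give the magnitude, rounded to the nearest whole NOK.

NOK 275,466

T = 2 years.
Route A — deposit GBP, sell forward: 790,000 × 1.129400 × 10.8217 = NOK 9,655,402.10.
Route B — convert at spot, deposit NOK: 790,000 × 10.9673 × 1.146200 = NOK 9,930,868.22.
The quoted forward undervalues GBP, so borrow GBP, convert to NOK at spot, deposit the NOK at 7.31%, and buy GBP forward at 10.8217 to cover the loan.
Profit = 9,930,868.22 − 9,655,402.10 = NOK 275,466.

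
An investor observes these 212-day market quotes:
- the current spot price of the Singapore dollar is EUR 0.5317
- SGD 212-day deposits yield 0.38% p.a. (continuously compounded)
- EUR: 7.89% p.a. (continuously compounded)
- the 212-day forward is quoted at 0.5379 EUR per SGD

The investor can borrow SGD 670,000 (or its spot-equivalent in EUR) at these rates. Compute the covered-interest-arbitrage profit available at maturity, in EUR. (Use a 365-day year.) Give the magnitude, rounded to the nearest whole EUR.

T = 212/365 years.
Keep in SGD, deliver into the forward: 670,000·1.00220956·0.5379 = EUR 361,189.31.
Swap to EUR now, deposit: 670,000·0.5317·1.04689313 = EUR 372,944.16.
The quoted forward undervalues SGD, so borrow SGD, convert to EUR at spot, deposit the EUR at 7.89%, and buy SGD forward at 0.5379 to cover the loan.
Arbitrage profit = |361,189.31 − 372,944.16| = EUR 11,755.

EUR 11,755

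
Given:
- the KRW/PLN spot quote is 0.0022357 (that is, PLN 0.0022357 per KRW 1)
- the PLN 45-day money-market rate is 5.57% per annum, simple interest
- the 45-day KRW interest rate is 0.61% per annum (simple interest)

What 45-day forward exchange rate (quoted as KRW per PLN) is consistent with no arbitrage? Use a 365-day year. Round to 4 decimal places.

T = 45/365 years.
PLN growth factor: 1 + 0.0557×45/365 = 1.006867123.
KRW growth factor: 1 + 0.0061×45/365 = 1.000752055.
CIP: F = S · (grow PLN)/(grow KRW) = 0.0022357 × 1.006867123/1.000752055 = 0.00224936118 PLN per KRW.
Invert for KRW per PLN: 1 / 0.00224936118 = 444.5707.

444.5707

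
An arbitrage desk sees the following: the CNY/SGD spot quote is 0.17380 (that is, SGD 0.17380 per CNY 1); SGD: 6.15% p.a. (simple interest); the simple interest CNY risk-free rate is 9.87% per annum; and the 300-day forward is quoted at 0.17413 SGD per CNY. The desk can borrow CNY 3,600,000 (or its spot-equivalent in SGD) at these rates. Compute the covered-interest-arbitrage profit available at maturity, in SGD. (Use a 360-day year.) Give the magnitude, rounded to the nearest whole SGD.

SGD 20,682

T = 300/360 years.
Route A — deposit CNY, sell forward: 3,600,000 × 1.082250 × 0.17413 = SGD 678,427.89.
Route B — convert at spot, deposit SGD: 3,600,000 × 0.17380 × 1.051250 = SGD 657,746.10.
The quoted forward overvalues CNY, so borrow SGD, buy CNY at spot, deposit the CNY at 9.87%, and sell the proceeds forward at 0.17413.
Arbitrage profit = |678,427.89 − 657,746.10| = SGD 20,682.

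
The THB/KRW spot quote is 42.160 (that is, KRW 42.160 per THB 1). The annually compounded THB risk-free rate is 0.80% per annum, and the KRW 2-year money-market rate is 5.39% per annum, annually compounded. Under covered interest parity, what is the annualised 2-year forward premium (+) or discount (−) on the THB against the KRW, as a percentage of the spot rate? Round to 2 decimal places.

T = 2 years.
No-arbitrage forward: 42.16 × 1.1107052 / 1.016064 = 46.086990 KRW/THB.
(F − S)/S ÷ T = (46.086990 − 42.16)/42.16/2 = 0.046572 → 4.66%.

+4.66%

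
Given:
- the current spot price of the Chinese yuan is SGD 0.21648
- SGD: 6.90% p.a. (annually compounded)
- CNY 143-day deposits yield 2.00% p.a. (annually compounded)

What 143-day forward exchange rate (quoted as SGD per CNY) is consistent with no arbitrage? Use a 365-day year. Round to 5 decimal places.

T = 143/365 years.
Growth of 1 SGD over T: (1 + 0.0690)^(143/365) = 1.0264857.
CNY accumulates by (1 + 0.0200)^(143/365) = 1.0077885.
So F = 0.21648 × 1.0264857 / 1.0077885 = 0.2204963 (SGD/CNY).

0.22050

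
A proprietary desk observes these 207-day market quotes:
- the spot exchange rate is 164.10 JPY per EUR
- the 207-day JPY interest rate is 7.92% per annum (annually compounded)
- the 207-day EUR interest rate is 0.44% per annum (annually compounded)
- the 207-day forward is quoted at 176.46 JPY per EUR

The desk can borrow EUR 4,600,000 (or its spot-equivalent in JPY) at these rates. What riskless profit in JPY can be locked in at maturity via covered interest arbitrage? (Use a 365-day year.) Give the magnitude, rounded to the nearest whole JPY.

JPY 25,534,391

T = 207/365 years.
Keep in EUR, deliver into the forward: 4,600,000·1.00249297106·176.46 = JPY 813,739,584.50.
Swap to JPY now, deposit: 4,600,000·164.10·1.04417400986 = JPY 788,205,193.08.
The quoted forward overvalues EUR, so borrow JPY, buy EUR at spot, deposit the EUR at 0.44%, and sell the proceeds forward at 176.46.
Profit = 813,739,584.50 − 788,205,193.08 = JPY 25,534,391.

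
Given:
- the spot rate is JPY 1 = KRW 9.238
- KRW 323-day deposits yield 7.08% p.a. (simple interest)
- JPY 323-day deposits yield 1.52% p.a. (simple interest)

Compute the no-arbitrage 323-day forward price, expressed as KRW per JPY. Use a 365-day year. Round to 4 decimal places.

9.6865

T = 323/365 years.
Growth of 1 KRW over T: 1 + 0.0708×323/365 = 1.0626532.
JPY accumulates by 1 + 0.0152×323/365 = 1.013451.
CIP: F = S · (grow KRW)/(grow JPY) = 9.238 × 1.0626532/1.013451 = 9.686497 KRW per JPY.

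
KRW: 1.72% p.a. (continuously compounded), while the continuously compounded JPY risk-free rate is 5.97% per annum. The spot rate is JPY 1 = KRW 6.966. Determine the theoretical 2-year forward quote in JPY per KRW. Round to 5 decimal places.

T = 2 years.
Growth of 1 KRW over T: e^(0.0172×2) = 1.0349985.
JPY accumulates by e^(0.0597×2) = 1.1268206.
CIP: F = S · (grow KRW)/(grow JPY) = 6.966 × 1.0349985/1.1268206 = 6.398356 KRW per JPY.
Invert for JPY per KRW: 1 / 6.398356 = 0.15629.

0.15629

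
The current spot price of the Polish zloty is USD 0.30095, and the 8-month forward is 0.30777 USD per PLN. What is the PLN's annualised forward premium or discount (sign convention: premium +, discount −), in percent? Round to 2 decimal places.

+3.40%

T = 8/12 years.
(F − S)/S = (0.30777 − 0.30095)/0.30095 = 0.0226616.
×(1/T) gives 3.40% p.a.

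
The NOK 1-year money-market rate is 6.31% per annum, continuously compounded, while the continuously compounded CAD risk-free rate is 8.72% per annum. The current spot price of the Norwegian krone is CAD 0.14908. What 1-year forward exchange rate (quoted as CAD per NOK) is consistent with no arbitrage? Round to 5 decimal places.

0.15272

T = 1 year.
CAD accumulates by e^(0.0872×1) = 1.0911149.
NOK growth factor: e^(0.0631×1) = 1.0651333.
So F = 0.14908 × 1.0911149 / 1.0651333 = 0.1527165 (CAD/NOK).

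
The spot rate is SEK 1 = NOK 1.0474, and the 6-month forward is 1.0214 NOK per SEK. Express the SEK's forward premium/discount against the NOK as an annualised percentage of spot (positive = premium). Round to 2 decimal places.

-4.96%

T = 6/12 years.
SEK trades forward at -2.48234% vs spot over the period.
Per annum: -0.0248234 / (6/12) = -0.049647 = -4.96%.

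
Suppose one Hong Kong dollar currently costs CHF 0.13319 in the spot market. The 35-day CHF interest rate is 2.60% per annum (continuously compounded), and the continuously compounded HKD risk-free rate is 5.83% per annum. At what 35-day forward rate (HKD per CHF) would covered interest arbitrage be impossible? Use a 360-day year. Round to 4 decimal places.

7.5317

T = 35/360 years.
CHF accumulates by e^(0.0260×35/360) = 1.002531.
HKD growth factor: e^(0.0583×35/360) = 1.0056841.
CIP: F = S · (grow CHF)/(grow HKD) = 0.13319 × 1.002531/1.0056841 = 0.1327724 CHF per HKD.
Quoted the other way: 1/0.1327724 = 7.5317 HKD per CHF.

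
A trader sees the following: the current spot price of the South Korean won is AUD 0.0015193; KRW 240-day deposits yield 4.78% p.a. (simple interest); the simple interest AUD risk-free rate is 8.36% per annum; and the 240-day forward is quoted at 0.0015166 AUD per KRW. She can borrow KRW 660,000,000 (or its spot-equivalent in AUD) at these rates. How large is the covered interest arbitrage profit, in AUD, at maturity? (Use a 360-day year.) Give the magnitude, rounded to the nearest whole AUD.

AUD 25,771

T = 240/360 years.
Keep in KRW, deliver into the forward: 660,000,000·1.031866667·0.0015166 = AUD 1,032,853.13.
Swap to AUD now, deposit: 660,000,000·0.0015193·1.055733333 = AUD 1,058,623.93.
The quoted forward undervalues KRW, so borrow KRW, convert to AUD at spot, deposit the AUD at 8.36%, and buy KRW forward at 0.0015166 to cover the loan.
Profit = 1,058,623.93 − 1,032,853.13 = AUD 25,771.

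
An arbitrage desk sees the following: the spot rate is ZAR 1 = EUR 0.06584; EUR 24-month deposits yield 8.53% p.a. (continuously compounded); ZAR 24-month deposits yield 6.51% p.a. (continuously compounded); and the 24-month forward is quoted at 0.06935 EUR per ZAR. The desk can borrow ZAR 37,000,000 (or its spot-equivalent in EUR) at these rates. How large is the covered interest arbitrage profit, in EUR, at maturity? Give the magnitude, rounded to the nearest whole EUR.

T = 2 years.
Route A — deposit ZAR, sell forward: 37,000,000 × 1.139056172 × 0.06935 = EUR 2,922,761.18.
Route B — convert at spot, deposit EUR: 37,000,000 × 0.06584 × 1.186016248 = EUR 2,889,230.46.
The quoted forward overvalues ZAR, so borrow EUR, buy ZAR at spot, deposit the ZAR at 6.51%, and sell the proceeds forward at 0.06935.
Profit = 2,922,761.18 − 2,889,230.46 = EUR 33,531.

EUR 33,531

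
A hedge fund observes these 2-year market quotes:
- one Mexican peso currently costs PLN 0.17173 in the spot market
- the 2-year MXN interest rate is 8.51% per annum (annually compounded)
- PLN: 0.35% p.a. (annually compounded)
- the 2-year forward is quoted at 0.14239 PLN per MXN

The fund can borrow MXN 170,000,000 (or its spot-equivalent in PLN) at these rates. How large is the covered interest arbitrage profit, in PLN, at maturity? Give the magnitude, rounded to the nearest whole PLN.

T = 2 years.
Keep in MXN, deliver into the forward: 170,000,000·1.17744201·0.14239 = PLN 28,501,514.53.
Swap to PLN now, deposit: 170,000,000·0.17173·1.00701225 = PLN 29,398,816.33.
The quoted forward undervalues MXN, so borrow MXN, convert to PLN at spot, deposit the PLN at 0.35%, and buy MXN forward at 0.14239 to cover the loan.
Profit = 29,398,816.33 − 28,501,514.53 = PLN 897,302.

PLN 897,302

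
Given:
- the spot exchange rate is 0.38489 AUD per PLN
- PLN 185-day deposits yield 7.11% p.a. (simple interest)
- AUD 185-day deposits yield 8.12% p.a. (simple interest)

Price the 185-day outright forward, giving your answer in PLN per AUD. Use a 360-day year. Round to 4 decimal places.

2.5852

T = 185/360 years.
Growth of 1 AUD over T: 1 + 0.0812×185/360 = 1.0417278.
PLN accumulates by 1 + 0.0711×185/360 = 1.0365375.
So F = 0.38489 × 1.0417278 / 1.0365375 = 0.3868173 (AUD/PLN).
Invert for PLN per AUD: 1 / 0.3868173 = 2.5852.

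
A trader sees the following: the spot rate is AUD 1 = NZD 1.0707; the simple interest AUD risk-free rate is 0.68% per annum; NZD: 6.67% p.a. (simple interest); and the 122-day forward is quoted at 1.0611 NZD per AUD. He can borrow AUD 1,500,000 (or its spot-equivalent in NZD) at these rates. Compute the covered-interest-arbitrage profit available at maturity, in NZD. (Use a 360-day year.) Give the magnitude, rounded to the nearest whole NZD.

T = 122/360 years.
Keep in AUD, deliver into the forward: 1,500,000·1.002304444·1.0611 = NZD 1,595,317.87.
Swap to NZD now, deposit: 1,500,000·1.0707·1.022603889 = NZD 1,642,352.98.
The quoted forward undervalues AUD, so borrow AUD, convert to NZD at spot, deposit the NZD at 6.67%, and buy AUD forward at 1.0611 to cover the loan.
Profit = 1,642,352.98 − 1,595,317.87 = NZD 47,035.

NZD 47,035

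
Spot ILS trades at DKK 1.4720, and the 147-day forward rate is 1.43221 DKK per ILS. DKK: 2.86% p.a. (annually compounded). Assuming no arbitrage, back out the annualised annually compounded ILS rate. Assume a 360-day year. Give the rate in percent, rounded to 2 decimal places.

T = 147/360 years.
By CIP, F/S equals the DKK-to-ILS growth ratio: 1.43221/1.472 = 0.9729688.
The DKK side grows by (1 + 0.0286)^(147/360) = 1.011581.
That pins the ILS growth at 1.0396849.
Annualise: 1.0396849^(360/147) − 1 = 0.099998 = 10.00%.

10.00%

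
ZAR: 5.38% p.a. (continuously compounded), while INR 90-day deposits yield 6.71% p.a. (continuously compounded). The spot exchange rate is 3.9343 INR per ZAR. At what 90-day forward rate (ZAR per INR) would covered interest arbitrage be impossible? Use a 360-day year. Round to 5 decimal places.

T = 90/360 years.
Growth of 1 INR over T: e^(0.0671×90/360) = 1.0169165.
ZAR growth factor: e^(0.0538×90/360) = 1.0135409.
Forward (INR per ZAR) = 3.9343 × 1.0169165 / 1.0135409 = 3.947403.
Quoted the other way: 1/3.947403 = 0.25333 ZAR per INR.

0.25333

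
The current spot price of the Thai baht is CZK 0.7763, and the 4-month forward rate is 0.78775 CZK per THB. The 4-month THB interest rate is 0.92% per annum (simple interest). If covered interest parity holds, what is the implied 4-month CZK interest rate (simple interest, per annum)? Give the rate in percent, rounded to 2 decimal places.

T = 4/12 years.
F/S = 0.78775/0.7763 = 1.0147495 = (growth of CZK) / (growth of THB).
THB growth factor: 1 + 0.0092×4/12 = 1.0030667.
So the CZK growth factor = 1.0178614.
(1.0178614 − 1)/T = 0.053584, i.e. 5.36%.

5.36%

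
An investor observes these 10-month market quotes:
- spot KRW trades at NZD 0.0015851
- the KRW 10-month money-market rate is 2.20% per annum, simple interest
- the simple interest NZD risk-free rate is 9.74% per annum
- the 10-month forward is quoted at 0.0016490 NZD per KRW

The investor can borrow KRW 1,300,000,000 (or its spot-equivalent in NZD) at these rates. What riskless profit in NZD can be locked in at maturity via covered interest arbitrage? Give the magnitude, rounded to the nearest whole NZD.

T = 10/12 years.
Invest the KRW and cover forward: 1,300,000,000 × 1.018333333 × 0.0016490 = NZD 2,183,001.17.
Convert at spot and invest in NZD: 1,300,000,000 × 0.0015851 × 1.081166667 = NZD 2,227,884.47.
The quoted forward undervalues KRW, so borrow KRW, convert to NZD at spot, deposit the NZD at 9.74%, and buy KRW forward at 0.0016490 to cover the loan.
Arbitrage profit = |2,183,001.17 − 2,227,884.47| = NZD 44,883.

NZD 44,883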